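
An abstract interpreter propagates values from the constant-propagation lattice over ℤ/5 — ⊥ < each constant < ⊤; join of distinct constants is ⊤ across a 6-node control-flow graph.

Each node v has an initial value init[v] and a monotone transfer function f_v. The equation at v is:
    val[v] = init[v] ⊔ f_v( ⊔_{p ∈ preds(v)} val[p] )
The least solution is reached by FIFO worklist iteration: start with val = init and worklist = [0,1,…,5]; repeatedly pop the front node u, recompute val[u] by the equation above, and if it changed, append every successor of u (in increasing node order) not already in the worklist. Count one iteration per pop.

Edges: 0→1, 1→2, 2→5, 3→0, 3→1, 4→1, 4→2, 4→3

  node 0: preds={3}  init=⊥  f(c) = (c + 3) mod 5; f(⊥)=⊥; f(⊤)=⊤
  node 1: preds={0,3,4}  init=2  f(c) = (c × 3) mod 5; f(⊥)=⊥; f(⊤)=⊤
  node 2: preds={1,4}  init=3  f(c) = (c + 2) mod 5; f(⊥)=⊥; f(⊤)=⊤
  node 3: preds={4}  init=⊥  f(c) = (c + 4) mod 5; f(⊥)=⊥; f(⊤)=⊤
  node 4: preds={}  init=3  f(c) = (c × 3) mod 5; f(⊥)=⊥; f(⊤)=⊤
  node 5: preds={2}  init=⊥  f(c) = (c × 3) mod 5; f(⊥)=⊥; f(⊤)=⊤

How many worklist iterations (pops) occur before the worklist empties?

8

Iteration log — 8 steps:
  step 1. node 0  ⊔preds=⊥  new=⊥  stable
  step 2. node 1  ⊔preds=3  new=⊤  old=2  +wl: 
  step 3. node 2  ⊔preds=⊤  new=⊤  old=3  +wl: 
  step 4. node 3  ⊔preds=3  new=2  old=⊥  +wl: 0,1
  step 5. node 4  ⊔preds=⊥  new=3  stable
  step 6. node 5  ⊔preds=⊤  new=⊤  old=⊥  +wl: 
  step 7. node 0  ⊔preds=2  new=0  old=⊥  +wl: 
  step 8. node 1  ⊔preds=⊤  new=⊤  stable

Least fixpoint reached:
  node 0: 0
  node 1: ⊤
  node 2: ⊤
  node 3: 2
  node 4: 3
  node 5: ⊤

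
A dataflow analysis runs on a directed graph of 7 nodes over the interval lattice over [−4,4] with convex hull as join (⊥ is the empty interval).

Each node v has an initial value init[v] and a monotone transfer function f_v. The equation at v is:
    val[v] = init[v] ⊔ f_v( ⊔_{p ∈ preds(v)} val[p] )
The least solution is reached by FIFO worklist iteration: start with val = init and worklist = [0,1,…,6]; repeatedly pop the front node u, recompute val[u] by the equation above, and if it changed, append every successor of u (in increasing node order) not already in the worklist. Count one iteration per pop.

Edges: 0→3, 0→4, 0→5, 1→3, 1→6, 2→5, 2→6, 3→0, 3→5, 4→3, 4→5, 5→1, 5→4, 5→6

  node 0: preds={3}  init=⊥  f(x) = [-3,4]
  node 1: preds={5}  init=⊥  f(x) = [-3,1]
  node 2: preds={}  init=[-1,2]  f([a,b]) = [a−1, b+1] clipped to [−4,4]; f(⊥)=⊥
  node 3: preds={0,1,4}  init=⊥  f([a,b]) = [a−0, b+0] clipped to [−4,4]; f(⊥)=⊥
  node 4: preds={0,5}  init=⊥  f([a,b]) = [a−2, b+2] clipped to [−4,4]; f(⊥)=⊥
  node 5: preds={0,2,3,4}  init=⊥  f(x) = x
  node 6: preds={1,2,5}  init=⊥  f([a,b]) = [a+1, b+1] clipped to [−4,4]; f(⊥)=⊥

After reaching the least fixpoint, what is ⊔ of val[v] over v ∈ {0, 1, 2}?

Iteration log — 13 steps:
  step 1. node 0  ⊔preds=⊥  new=[-3,4]  old=⊥  +wl: 
  step 2. node 1  ⊔preds=⊥  new=[-3,1]  old=⊥  +wl: 
  step 3. node 2  ⊔preds=⊥  new=[-1,2]  stable
  step 4. node 3  ⊔preds=[-3,4]  new=[-3,4]  old=⊥  +wl: 0
  step 5. node 4  ⊔preds=[-3,4]  new=[-4,4]  old=⊥  +wl: 3
  step 6. node 5  ⊔preds=[-4,4]  new=[-4,4]  old=⊥  +wl: 1,4
  step 7. node 6  ⊔preds=[-4,4]  new=[-3,4]  old=⊥  +wl: 
  step 8. node 0  ⊔preds=[-3,4]  new=[-3,4]  stable
  step 9. node 3  ⊔preds=[-4,4]  new=[-4,4]  old=[-3,4]  +wl: 0,5
  step 10. node 1  ⊔preds=[-4,4]  new=[-3,1]  stable
  step 11. node 4  ⊔preds=[-4,4]  new=[-4,4]  stable
  step 12. node 0  ⊔preds=[-4,4]  new=[-3,4]  stable
  step 13. node 5  ⊔preds=[-4,4]  new=[-4,4]  stable

Least fixpoint reached:
  node 0: [-3,4]
  node 1: [-3,1]
  node 2: [-1,2]
  node 3: [-4,4]
  node 4: [-4,4]
  node 5: [-4,4]
  node 6: [-3,4]

[-3,4]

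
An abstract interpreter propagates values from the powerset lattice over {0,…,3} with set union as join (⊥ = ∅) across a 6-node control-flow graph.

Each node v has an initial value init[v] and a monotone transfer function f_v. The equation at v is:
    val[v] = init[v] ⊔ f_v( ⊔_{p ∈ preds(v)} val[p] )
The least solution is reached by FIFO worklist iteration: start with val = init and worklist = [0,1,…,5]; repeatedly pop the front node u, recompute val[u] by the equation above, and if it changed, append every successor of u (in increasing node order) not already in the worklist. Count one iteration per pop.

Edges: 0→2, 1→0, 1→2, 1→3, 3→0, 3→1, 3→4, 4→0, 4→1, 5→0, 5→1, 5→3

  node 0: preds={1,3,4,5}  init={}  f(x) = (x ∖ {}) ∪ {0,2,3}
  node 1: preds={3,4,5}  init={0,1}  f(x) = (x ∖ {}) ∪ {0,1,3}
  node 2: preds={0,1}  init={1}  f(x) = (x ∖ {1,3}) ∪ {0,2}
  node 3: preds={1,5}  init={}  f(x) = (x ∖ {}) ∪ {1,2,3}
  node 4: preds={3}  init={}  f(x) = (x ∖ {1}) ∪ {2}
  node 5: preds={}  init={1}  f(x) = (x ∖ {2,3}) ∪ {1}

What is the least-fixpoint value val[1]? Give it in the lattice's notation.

Worklist (11 pops):
  #1 pop 0: in={0,1} → {0,1,2,3} (was {}); enqueue []
  #2 pop 1: in={1} → {0,1,3} (was {0,1}); enqueue [0]
  #3 pop 2: in={0,1,2,3} → {0,1,2} (was {1}); enqueue []
  #4 pop 3: in={0,1,3} → {0,1,2,3} (was {}); enqueue [1]
  #5 pop 4: in={0,1,2,3} → {0,2,3} (was {}); enqueue []
  #6 pop 5: in={} → {1} (no change)
  #7 pop 0: in={0,1,2,3} → {0,1,2,3} (no change)
  #8 pop 1: in={0,1,2,3} → {0,1,2,3} (was {0,1,3}); enqueue [0,2,3]
  #9 pop 0: in={0,1,2,3} → {0,1,2,3} (no change)
  #10 pop 2: in={0,1,2,3} → {0,1,2} (no change)
  #11 pop 3: in={0,1,2,3} → {0,1,2,3} (no change)

Fixpoint:
  val[0] = {0,1,2,3}
  val[1] = {0,1,2,3}
  val[2] = {0,1,2}
  val[3] = {0,1,2,3}
  val[4] = {0,2,3}
  val[5] = {1}

{0,1,2,3}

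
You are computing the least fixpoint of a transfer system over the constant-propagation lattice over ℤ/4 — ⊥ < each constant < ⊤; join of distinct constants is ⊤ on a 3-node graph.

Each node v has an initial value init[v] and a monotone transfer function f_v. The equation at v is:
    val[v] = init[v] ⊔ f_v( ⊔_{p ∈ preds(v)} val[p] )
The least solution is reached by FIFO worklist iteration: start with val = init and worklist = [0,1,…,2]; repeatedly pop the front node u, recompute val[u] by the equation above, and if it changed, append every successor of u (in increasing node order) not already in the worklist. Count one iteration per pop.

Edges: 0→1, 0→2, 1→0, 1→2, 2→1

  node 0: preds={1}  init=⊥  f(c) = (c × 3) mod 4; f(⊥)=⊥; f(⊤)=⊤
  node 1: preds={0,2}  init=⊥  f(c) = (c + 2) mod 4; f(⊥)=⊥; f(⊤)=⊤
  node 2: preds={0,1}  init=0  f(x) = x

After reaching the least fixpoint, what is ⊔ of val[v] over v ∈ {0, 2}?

Worklist (9 pops):
  #1 pop 0: in=⊥ → ⊥ (no change)
  #2 pop 1: in=0 → 2 (was ⊥); enqueue [0]
  #3 pop 2: in=2 → ⊤ (was 0); enqueue [1]
  #4 pop 0: in=2 → 2 (was ⊥); enqueue [2]
  #5 pop 1: in=⊤ → ⊤ (was 2); enqueue [0]
  #6 pop 2: in=⊤ → ⊤ (no change)
  #7 pop 0: in=⊤ → ⊤ (was 2); enqueue [1,2]
  #8 pop 1: in=⊤ → ⊤ (no change)
  #9 pop 2: in=⊤ → ⊤ (no change)

Fixpoint:
  val[0] = ⊤
  val[1] = ⊤
  val[2] = ⊤

⊤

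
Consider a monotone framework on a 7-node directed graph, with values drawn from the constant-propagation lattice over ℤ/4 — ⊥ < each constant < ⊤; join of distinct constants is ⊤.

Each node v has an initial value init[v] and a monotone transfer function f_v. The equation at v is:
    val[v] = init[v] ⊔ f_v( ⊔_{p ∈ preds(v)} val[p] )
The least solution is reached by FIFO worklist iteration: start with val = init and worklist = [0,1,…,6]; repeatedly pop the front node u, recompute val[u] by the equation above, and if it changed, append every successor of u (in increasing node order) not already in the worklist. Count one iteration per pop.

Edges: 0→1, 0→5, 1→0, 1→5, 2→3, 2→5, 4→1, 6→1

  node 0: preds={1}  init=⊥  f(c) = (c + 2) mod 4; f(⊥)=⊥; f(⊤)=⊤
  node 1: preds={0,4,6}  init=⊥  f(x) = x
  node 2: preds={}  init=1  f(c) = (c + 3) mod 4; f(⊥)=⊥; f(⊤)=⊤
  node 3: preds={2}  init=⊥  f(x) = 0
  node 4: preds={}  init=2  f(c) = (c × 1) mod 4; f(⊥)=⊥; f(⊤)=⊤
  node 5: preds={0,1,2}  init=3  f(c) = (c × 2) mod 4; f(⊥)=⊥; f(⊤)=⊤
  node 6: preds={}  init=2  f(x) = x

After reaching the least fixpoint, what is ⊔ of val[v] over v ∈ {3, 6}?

⊤

Iteration log — 13 steps:
  step 1. node 0  ⊔preds=⊥  new=⊥  stable
  step 2. node 1  ⊔preds=2  new=2  old=⊥  +wl: 0
  step 3. node 2  ⊔preds=⊥  new=1  stable
  step 4. node 3  ⊔preds=1  new=0  old=⊥  +wl: 
  step 5. node 4  ⊔preds=⊥  new=2  stable
  step 6. node 5  ⊔preds=⊤  new=⊤  old=3  +wl: 
  step 7. node 6  ⊔preds=⊥  new=2  stable
  step 8. node 0  ⊔preds=2  new=0  old=⊥  +wl: 1,5
  step 9. node 1  ⊔preds=⊤  new=⊤  old=2  +wl: 0
  step 10. node 5  ⊔preds=⊤  new=⊤  stable
  step 11. node 0  ⊔preds=⊤  new=⊤  old=0  +wl: 1,5
  step 12. node 1  ⊔preds=⊤  new=⊤  stable
  step 13. node 5  ⊔preds=⊤  new=⊤  stable

Least fixpoint reached:
  node 0: ⊤
  node 1: ⊤
  node 2: 1
  node 3: 0
  node 4: 2
  node 5: ⊤
  node 6: 2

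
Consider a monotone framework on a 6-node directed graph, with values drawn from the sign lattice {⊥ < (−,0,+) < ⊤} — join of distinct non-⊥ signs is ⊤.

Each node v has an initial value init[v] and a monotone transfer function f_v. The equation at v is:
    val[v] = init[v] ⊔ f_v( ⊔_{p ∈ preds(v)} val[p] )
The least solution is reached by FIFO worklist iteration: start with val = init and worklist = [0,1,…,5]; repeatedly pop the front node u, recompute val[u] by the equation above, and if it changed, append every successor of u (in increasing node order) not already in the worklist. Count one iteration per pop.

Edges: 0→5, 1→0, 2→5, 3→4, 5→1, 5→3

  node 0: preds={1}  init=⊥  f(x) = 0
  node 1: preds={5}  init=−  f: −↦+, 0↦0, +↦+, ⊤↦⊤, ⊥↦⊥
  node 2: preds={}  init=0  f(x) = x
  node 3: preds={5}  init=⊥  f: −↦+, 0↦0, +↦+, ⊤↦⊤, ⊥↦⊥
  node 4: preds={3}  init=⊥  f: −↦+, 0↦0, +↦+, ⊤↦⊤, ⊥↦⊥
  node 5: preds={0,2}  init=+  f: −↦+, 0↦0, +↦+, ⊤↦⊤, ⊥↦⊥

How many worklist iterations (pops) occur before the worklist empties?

Trace (10 dequeues):
  [1] u=0 | in − | out 0 | prev ⊥ | push {}
  [2] u=1 | in + | out ⊤ | prev − | push {0}
  [3] u=2 | in ⊥ | out 0 | ==
  [4] u=3 | in + | out + | prev ⊥ | push {}
  [5] u=4 | in + | out + | prev ⊥ | push {}
  [6] u=5 | in 0 | out ⊤ | prev + | push {1,3}
  [7] u=0 | in ⊤ | out 0 | ==
  [8] u=1 | in ⊤ | out ⊤ | ==
  [9] u=3 | in ⊤ | out ⊤ | prev + | push {4}
  [10] u=4 | in ⊤ | out ⊤ | prev + | push {}

Converged values:
  [0] 0
  [1] ⊤
  [2] 0
  [3] ⊤
  [4] ⊤
  [5] ⊤

10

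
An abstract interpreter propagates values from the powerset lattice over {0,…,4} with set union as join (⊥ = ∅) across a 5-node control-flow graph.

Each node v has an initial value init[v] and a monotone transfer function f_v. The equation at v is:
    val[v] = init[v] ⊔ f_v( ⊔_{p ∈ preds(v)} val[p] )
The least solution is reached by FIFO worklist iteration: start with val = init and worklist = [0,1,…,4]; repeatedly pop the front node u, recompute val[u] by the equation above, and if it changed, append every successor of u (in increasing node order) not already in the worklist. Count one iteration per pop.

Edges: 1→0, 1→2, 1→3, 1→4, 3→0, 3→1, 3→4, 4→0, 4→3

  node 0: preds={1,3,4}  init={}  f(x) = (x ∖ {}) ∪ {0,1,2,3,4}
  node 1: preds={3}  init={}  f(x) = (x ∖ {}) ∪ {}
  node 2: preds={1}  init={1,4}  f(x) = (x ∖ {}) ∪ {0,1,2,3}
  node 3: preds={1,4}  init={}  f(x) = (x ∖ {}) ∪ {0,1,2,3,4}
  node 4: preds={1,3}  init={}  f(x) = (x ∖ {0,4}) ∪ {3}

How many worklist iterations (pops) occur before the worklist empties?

Worklist (11 pops):
  #1 pop 0: in={} → {0,1,2,3,4} (was {}); enqueue []
  #2 pop 1: in={} → {} (no change)
  #3 pop 2: in={} → {0,1,2,3,4} (was {1,4}); enqueue []
  #4 pop 3: in={} → {0,1,2,3,4} (was {}); enqueue [0,1]
  #5 pop 4: in={0,1,2,3,4} → {1,2,3} (was {}); enqueue [3]
  #6 pop 0: in={0,1,2,3,4} → {0,1,2,3,4} (no change)
  #7 pop 1: in={0,1,2,3,4} → {0,1,2,3,4} (was {}); enqueue [0,2,4]
  #8 pop 3: in={0,1,2,3,4} → {0,1,2,3,4} (no change)
  #9 pop 0: in={0,1,2,3,4} → {0,1,2,3,4} (no change)
  #10 pop 2: in={0,1,2,3,4} → {0,1,2,3,4} (no change)
  #11 pop 4: in={0,1,2,3,4} → {1,2,3} (no change)

Fixpoint:
  val[0] = {0,1,2,3,4}
  val[1] = {0,1,2,3,4}
  val[2] = {0,1,2,3,4}
  val[3] = {0,1,2,3,4}
  val[4] = {1,2,3}

11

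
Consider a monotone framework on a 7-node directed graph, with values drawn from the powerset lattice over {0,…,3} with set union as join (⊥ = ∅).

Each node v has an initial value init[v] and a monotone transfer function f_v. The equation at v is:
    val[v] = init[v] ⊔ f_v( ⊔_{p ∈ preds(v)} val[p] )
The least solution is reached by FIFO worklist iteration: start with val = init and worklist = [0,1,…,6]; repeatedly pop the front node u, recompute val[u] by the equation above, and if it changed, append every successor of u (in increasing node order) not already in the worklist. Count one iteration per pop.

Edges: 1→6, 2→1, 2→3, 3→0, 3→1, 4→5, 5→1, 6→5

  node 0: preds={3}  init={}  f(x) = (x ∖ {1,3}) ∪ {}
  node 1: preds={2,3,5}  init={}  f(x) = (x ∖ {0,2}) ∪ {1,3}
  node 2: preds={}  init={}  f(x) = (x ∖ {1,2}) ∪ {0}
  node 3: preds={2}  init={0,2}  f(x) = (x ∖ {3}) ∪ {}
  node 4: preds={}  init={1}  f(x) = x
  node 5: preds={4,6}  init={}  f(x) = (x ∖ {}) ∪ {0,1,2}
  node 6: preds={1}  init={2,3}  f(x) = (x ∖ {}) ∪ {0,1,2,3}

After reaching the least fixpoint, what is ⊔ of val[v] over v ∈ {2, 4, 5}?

Iteration log — 9 steps:
  step 1. node 0  ⊔preds={0,2}  new={0,2}  old={}  +wl: 
  step 2. node 1  ⊔preds={0,2}  new={1,3}  old={}  +wl: 
  step 3. node 2  ⊔preds={}  new={0}  old={}  +wl: 1
  step 4. node 3  ⊔preds={0}  new={0,2}  stable
  step 5. node 4  ⊔preds={}  new={1}  stable
  step 6. node 5  ⊔preds={1,2,3}  new={0,1,2,3}  old={}  +wl: 
  step 7. node 6  ⊔preds={1,3}  new={0,1,2,3}  old={2,3}  +wl: 5
  step 8. node 1  ⊔preds={0,1,2,3}  new={1,3}  stable
  step 9. node 5  ⊔preds={0,1,2,3}  new={0,1,2,3}  stable

Least fixpoint reached:
  node 0: {0,2}
  node 1: {1,3}
  node 2: {0}
  node 3: {0,2}
  node 4: {1}
  node 5: {0,1,2,3}
  node 6: {0,1,2,3}

{0,1,2,3}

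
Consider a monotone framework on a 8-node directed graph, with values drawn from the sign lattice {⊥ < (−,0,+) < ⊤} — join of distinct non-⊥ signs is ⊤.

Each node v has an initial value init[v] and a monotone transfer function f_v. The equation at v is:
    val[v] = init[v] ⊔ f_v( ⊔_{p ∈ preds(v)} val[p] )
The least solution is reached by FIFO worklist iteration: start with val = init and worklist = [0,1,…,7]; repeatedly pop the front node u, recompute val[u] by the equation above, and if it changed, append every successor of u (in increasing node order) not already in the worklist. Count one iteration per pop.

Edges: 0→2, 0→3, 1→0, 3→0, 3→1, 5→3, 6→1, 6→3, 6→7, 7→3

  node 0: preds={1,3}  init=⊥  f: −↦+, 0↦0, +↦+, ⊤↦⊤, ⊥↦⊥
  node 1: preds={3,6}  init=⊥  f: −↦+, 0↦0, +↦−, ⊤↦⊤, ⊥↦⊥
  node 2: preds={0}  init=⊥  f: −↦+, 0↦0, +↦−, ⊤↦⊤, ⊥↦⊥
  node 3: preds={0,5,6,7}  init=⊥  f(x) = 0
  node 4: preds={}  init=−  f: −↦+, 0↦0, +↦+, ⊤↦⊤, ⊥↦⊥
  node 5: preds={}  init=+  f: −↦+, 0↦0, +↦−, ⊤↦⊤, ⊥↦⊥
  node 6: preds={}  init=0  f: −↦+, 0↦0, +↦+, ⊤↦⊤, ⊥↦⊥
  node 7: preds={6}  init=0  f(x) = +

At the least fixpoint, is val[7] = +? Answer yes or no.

Worklist (12 pops):
  #1 pop 0: in=⊥ → ⊥ (no change)
  #2 pop 1: in=0 → 0 (was ⊥); enqueue [0]
  #3 pop 2: in=⊥ → ⊥ (no change)
  #4 pop 3: in=⊤ → 0 (was ⊥); enqueue [1]
  #5 pop 4: in=⊥ → − (no change)
  #6 pop 5: in=⊥ → + (no change)
  #7 pop 6: in=⊥ → 0 (no change)
  #8 pop 7: in=0 → ⊤ (was 0); enqueue [3]
  #9 pop 0: in=0 → 0 (was ⊥); enqueue [2]
  #10 pop 1: in=0 → 0 (no change)
  #11 pop 3: in=⊤ → 0 (no change)
  #12 pop 2: in=0 → 0 (was ⊥); enqueue []

Fixpoint:
  val[0] = 0
  val[1] = 0
  val[2] = 0
  val[3] = 0
  val[4] = −
  val[5] = +
  val[6] = 0
  val[7] = ⊤

no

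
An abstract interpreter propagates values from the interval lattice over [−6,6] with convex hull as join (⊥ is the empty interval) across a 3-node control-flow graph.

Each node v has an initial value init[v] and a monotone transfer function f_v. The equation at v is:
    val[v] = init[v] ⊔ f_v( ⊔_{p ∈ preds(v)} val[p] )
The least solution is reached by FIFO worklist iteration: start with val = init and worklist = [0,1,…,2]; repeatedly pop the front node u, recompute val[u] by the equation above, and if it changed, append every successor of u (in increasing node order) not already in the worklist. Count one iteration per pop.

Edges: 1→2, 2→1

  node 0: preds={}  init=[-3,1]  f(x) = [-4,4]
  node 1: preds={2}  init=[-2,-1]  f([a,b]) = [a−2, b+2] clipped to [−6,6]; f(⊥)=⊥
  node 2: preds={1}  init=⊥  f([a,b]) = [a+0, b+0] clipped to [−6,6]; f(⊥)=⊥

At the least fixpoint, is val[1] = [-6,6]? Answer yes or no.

yes

Worklist (12 pops):
  #1 pop 0: in=⊥ → [-4,4] (was [-3,1]); enqueue []
  #2 pop 1: in=⊥ → [-2,-1] (no change)
  #3 pop 2: in=[-2,-1] → [-2,-1] (was ⊥); enqueue [1]
  #4 pop 1: in=[-2,-1] → [-4,1] (was [-2,-1]); enqueue [2]
  #5 pop 2: in=[-4,1] → [-4,1] (was [-2,-1]); enqueue [1]
  #6 pop 1: in=[-4,1] → [-6,3] (was [-4,1]); enqueue [2]
  #7 pop 2: in=[-6,3] → [-6,3] (was [-4,1]); enqueue [1]
  #8 pop 1: in=[-6,3] → [-6,5] (was [-6,3]); enqueue [2]
  #9 pop 2: in=[-6,5] → [-6,5] (was [-6,3]); enqueue [1]
  #10 pop 1: in=[-6,5] → [-6,6] (was [-6,5]); enqueue [2]
  #11 pop 2: in=[-6,6] → [-6,6] (was [-6,5]); enqueue [1]
  #12 pop 1: in=[-6,6] → [-6,6] (no change)

Fixpoint:
  val[0] = [-4,4]
  val[1] = [-6,6]
  val[2] = [-6,6]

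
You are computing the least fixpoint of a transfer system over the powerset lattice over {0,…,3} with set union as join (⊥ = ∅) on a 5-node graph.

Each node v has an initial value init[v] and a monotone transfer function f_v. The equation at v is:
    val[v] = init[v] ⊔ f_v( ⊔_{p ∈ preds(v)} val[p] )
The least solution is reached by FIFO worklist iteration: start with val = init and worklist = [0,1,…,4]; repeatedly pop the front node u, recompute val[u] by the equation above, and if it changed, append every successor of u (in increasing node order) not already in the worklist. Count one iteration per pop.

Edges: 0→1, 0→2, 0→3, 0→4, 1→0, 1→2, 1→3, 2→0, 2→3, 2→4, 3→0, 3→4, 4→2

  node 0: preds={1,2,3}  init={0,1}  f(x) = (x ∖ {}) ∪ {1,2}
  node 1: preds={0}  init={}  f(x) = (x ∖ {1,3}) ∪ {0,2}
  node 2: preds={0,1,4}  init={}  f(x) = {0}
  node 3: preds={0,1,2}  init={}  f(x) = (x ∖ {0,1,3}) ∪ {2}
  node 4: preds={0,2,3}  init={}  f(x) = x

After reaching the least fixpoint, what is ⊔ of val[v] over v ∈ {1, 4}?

{0,1,2}

Trace (7 dequeues):
  [1] u=0 | in {} | out {0,1,2} | prev {0,1} | push {}
  [2] u=1 | in {0,1,2} | out {0,2} | prev {} | push {0}
  [3] u=2 | in {0,1,2} | out {0} | prev {} | push {}
  [4] u=3 | in {0,1,2} | out {2} | prev {} | push {}
  [5] u=4 | in {0,1,2} | out {0,1,2} | prev {} | push {2}
  [6] u=0 | in {0,2} | out {0,1,2} | ==
  [7] u=2 | in {0,1,2} | out {0} | ==

Converged values:
  [0] {0,1,2}
  [1] {0,2}
  [2] {0}
  [3] {2}
  [4] {0,1,2}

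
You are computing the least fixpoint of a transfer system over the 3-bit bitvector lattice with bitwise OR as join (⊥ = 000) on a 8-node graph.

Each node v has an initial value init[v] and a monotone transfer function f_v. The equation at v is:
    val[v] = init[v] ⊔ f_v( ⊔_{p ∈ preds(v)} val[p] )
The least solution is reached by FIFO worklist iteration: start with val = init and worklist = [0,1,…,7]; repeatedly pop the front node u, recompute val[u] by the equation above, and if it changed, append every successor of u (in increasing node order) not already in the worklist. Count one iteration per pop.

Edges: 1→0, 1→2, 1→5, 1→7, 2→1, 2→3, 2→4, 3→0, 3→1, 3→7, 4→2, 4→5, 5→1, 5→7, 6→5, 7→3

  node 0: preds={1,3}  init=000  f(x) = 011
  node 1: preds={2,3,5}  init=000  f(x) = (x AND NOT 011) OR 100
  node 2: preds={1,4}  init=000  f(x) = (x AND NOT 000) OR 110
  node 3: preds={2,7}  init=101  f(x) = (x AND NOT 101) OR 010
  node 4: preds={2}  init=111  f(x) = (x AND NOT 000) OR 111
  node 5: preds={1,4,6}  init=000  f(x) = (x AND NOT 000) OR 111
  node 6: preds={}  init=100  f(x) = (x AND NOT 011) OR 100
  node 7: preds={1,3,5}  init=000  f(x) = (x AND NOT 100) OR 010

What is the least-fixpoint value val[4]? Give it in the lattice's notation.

Trace (11 dequeues):
  [1] u=0 | in 101 | out 011 | prev 000 | push {}
  [2] u=1 | in 101 | out 100 | prev 000 | push {0}
  [3] u=2 | in 111 | out 111 | prev 000 | push {1}
  [4] u=3 | in 111 | out 111 | prev 101 | push {}
  [5] u=4 | in 111 | out 111 | ==
  [6] u=5 | in 111 | out 111 | prev 000 | push {}
  [7] u=6 | in 000 | out 100 | ==
  [8] u=7 | in 111 | out 011 | prev 000 | push {3}
  [9] u=0 | in 111 | out 011 | ==
  [10] u=1 | in 111 | out 100 | ==
  [11] u=3 | in 111 | out 111 | ==

Converged values:
  [0] 011
  [1] 100
  [2] 111
  [3] 111
  [4] 111
  [5] 111
  [6] 100
  [7] 011

111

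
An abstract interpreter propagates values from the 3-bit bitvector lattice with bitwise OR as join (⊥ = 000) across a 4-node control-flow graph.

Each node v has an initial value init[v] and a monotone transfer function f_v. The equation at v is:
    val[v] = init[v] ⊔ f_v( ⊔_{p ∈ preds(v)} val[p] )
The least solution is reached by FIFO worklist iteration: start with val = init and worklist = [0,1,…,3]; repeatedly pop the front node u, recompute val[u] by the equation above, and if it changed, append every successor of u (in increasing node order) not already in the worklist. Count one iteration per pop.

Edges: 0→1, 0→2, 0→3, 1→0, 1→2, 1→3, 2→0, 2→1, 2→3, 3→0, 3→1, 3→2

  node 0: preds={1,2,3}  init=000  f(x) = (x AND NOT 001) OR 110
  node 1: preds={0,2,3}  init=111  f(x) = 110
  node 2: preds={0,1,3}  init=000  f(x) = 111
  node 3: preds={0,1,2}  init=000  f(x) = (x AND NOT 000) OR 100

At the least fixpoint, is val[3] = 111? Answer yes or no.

yes

Iteration log — 7 steps:
  step 1. node 0  ⊔preds=111  new=110  old=000  +wl: 
  step 2. node 1  ⊔preds=110  new=111  stable
  step 3. node 2  ⊔preds=111  new=111  old=000  +wl: 0,1
  step 4. node 3  ⊔preds=111  new=111  old=000  +wl: 2
  step 5. node 0  ⊔preds=111  new=110  stable
  step 6. node 1  ⊔preds=111  new=111  stable
  step 7. node 2  ⊔preds=111  new=111  stable

Least fixpoint reached:
  node 0: 110
  node 1: 111
  node 2: 111
  node 3: 111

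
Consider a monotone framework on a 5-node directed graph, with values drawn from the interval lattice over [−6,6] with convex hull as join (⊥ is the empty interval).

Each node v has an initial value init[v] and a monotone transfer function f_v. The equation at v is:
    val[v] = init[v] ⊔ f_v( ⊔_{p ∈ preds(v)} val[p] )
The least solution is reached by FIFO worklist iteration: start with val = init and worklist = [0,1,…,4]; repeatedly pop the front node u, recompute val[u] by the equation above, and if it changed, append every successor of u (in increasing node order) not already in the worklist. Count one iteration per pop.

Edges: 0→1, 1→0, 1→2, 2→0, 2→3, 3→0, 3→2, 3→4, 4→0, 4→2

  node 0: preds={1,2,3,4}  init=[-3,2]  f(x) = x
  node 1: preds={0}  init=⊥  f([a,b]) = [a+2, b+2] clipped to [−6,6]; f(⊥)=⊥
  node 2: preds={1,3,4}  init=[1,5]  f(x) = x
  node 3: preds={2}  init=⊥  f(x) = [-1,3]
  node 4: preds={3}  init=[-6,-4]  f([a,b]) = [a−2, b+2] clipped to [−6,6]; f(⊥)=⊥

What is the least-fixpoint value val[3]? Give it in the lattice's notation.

Trace (8 dequeues):
  [1] u=0 | in [-6,5] | out [-6,5] | prev [-3,2] | push {}
  [2] u=1 | in [-6,5] | out [-4,6] | prev ⊥ | push {0}
  [3] u=2 | in [-6,6] | out [-6,6] | prev [1,5] | push {}
  [4] u=3 | in [-6,6] | out [-1,3] | prev ⊥ | push {2}
  [5] u=4 | in [-1,3] | out [-6,5] | prev [-6,-4] | push {}
  [6] u=0 | in [-6,6] | out [-6,6] | prev [-6,5] | push {1}
  [7] u=2 | in [-6,6] | out [-6,6] | ==
  [8] u=1 | in [-6,6] | out [-4,6] | ==

Converged values:
  [0] [-6,6]
  [1] [-4,6]
  [2] [-6,6]
  [3] [-1,3]
  [4] [-6,5]

[-1,3]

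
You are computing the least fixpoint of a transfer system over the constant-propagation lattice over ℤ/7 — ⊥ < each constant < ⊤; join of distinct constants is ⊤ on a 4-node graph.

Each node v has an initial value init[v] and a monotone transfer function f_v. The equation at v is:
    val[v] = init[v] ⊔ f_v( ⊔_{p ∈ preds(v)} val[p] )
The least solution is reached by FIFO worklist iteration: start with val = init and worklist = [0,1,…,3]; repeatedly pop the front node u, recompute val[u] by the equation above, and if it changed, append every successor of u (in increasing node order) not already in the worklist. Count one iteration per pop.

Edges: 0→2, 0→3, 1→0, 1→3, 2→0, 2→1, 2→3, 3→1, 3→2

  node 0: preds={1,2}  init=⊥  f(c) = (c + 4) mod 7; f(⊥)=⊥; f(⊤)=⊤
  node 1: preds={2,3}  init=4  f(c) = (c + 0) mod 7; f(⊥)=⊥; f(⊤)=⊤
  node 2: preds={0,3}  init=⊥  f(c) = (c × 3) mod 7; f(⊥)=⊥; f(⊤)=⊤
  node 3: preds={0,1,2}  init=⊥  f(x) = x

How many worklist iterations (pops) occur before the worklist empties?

Worklist (10 pops):
  #1 pop 0: in=4 → 1 (was ⊥); enqueue []
  #2 pop 1: in=⊥ → 4 (no change)
  #3 pop 2: in=1 → 3 (was ⊥); enqueue [0,1]
  #4 pop 3: in=⊤ → ⊤ (was ⊥); enqueue [2]
  #5 pop 0: in=⊤ → ⊤ (was 1); enqueue [3]
  #6 pop 1: in=⊤ → ⊤ (was 4); enqueue [0]
  #7 pop 2: in=⊤ → ⊤ (was 3); enqueue [1]
  #8 pop 3: in=⊤ → ⊤ (no change)
  #9 pop 0: in=⊤ → ⊤ (no change)
  #10 pop 1: in=⊤ → ⊤ (no change)

Fixpoint:
  val[0] = ⊤
  val[1] = ⊤
  val[2] = ⊤
  val[3] = ⊤

10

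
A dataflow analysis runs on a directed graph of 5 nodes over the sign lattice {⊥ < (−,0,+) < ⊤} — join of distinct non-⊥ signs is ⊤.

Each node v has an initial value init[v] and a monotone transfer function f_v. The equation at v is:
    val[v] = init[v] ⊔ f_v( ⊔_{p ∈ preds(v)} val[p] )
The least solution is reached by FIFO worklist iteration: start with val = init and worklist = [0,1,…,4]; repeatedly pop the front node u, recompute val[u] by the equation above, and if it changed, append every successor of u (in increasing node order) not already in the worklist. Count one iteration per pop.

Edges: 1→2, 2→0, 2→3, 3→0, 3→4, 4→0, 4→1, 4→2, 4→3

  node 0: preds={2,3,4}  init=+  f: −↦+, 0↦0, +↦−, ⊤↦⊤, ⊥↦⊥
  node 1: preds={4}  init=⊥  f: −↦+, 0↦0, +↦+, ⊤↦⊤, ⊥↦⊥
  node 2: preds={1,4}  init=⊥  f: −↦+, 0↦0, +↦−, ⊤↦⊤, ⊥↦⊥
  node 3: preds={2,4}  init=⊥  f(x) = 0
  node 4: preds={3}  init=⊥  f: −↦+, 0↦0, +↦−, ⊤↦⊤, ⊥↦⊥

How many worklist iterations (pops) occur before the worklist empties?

10

Trace (10 dequeues):
  [1] u=0 | in ⊥ | out + | ==
  [2] u=1 | in ⊥ | out ⊥ | ==
  [3] u=2 | in ⊥ | out ⊥ | ==
  [4] u=3 | in ⊥ | out 0 | prev ⊥ | push {0}
  [5] u=4 | in 0 | out 0 | prev ⊥ | push {1,2,3}
  [6] u=0 | in 0 | out ⊤ | prev + | push {}
  [7] u=1 | in 0 | out 0 | prev ⊥ | push {}
  [8] u=2 | in 0 | out 0 | prev ⊥ | push {0}
  [9] u=3 | in 0 | out 0 | ==
  [10] u=0 | in 0 | out ⊤ | ==

Converged values:
  [0] ⊤
  [1] 0
  [2] 0
  [3] 0
  [4] 0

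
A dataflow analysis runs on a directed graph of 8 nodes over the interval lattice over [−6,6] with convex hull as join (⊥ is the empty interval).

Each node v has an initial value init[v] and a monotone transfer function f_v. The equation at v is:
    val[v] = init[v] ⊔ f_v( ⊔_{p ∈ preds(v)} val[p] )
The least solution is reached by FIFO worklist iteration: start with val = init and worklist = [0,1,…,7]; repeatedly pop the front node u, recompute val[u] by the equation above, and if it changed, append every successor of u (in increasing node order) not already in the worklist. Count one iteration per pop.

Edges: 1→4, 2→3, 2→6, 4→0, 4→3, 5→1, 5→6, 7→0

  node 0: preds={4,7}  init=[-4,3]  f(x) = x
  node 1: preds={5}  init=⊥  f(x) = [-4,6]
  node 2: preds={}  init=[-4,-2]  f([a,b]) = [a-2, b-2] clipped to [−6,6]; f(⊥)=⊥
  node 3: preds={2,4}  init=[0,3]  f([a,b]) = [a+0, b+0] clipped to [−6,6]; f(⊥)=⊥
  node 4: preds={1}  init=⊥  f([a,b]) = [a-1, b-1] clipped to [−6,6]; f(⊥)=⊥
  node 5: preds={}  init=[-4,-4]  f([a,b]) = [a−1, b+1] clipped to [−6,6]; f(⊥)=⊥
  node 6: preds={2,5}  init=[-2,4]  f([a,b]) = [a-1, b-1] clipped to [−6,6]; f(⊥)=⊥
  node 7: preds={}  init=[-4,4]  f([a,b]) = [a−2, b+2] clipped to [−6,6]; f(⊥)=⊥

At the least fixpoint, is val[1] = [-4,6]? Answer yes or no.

Worklist (10 pops):
  #1 pop 0: in=[-4,4] → [-4,4] (was [-4,3]); enqueue []
  #2 pop 1: in=[-4,-4] → [-4,6] (was ⊥); enqueue []
  #3 pop 2: in=⊥ → [-4,-2] (no change)
  #4 pop 3: in=[-4,-2] → [-4,3] (was [0,3]); enqueue []
  #5 pop 4: in=[-4,6] → [-5,5] (was ⊥); enqueue [0,3]
  #6 pop 5: in=⊥ → [-4,-4] (no change)
  #7 pop 6: in=[-4,-2] → [-5,4] (was [-2,4]); enqueue []
  #8 pop 7: in=⊥ → [-4,4] (no change)
  #9 pop 0: in=[-5,5] → [-5,5] (was [-4,4]); enqueue []
  #10 pop 3: in=[-5,5] → [-5,5] (was [-4,3]); enqueue []

Fixpoint:
  val[0] = [-5,5]
  val[1] = [-4,6]
  val[2] = [-4,-2]
  val[3] = [-5,5]
  val[4] = [-5,5]
  val[5] = [-4,-4]
  val[6] = [-5,4]
  val[7] = [-4,4]

yes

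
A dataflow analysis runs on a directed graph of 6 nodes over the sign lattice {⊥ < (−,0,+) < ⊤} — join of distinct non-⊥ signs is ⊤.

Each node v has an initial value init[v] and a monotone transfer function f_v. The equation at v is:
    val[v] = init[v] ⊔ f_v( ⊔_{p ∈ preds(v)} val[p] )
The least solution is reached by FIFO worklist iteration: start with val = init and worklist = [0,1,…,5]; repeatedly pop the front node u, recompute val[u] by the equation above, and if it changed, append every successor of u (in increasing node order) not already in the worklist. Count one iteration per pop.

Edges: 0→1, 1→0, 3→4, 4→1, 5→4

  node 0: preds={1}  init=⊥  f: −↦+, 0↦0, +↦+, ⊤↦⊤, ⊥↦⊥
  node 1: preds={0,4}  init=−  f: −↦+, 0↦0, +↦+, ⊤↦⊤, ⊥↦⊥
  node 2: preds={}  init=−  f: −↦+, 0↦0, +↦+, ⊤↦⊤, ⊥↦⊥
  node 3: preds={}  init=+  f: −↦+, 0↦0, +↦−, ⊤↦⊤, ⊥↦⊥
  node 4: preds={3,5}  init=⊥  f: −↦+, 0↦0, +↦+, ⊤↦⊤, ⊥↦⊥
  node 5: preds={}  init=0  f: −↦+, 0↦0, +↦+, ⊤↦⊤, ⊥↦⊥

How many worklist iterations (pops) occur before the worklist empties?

Trace (8 dequeues):
  [1] u=0 | in − | out + | prev ⊥ | push {}
  [2] u=1 | in + | out ⊤ | prev − | push {0}
  [3] u=2 | in ⊥ | out − | ==
  [4] u=3 | in ⊥ | out + | ==
  [5] u=4 | in ⊤ | out ⊤ | prev ⊥ | push {1}
  [6] u=5 | in ⊥ | out 0 | ==
  [7] u=0 | in ⊤ | out ⊤ | prev + | push {}
  [8] u=1 | in ⊤ | out ⊤ | ==

Converged values:
  [0] ⊤
  [1] ⊤
  [2] −
  [3] +
  [4] ⊤
  [5] 0

8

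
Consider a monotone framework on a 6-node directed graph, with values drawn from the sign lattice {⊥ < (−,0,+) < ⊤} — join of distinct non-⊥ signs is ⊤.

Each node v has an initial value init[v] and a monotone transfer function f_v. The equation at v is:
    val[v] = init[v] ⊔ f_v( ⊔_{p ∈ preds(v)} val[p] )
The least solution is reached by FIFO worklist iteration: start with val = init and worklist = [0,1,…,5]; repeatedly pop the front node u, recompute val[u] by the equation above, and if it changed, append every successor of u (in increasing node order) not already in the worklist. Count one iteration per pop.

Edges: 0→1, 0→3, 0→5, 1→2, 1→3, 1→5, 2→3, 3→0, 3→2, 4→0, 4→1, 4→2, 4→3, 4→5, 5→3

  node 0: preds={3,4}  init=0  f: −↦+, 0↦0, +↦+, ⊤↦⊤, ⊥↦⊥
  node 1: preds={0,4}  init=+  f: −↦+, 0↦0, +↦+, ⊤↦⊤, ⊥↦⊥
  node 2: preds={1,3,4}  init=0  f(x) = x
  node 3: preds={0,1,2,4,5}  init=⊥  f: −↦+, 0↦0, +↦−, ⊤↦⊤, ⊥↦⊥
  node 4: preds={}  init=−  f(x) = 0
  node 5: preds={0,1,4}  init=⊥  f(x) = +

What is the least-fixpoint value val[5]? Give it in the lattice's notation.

Worklist (10 pops):
  #1 pop 0: in=− → ⊤ (was 0); enqueue []
  #2 pop 1: in=⊤ → ⊤ (was +); enqueue []
  #3 pop 2: in=⊤ → ⊤ (was 0); enqueue []
  #4 pop 3: in=⊤ → ⊤ (was ⊥); enqueue [0,2]
  #5 pop 4: in=⊥ → ⊤ (was −); enqueue [1,3]
  #6 pop 5: in=⊤ → + (was ⊥); enqueue []
  #7 pop 0: in=⊤ → ⊤ (no change)
  #8 pop 2: in=⊤ → ⊤ (no change)
  #9 pop 1: in=⊤ → ⊤ (no change)
  #10 pop 3: in=⊤ → ⊤ (no change)

Fixpoint:
  val[0] = ⊤
  val[1] = ⊤
  val[2] = ⊤
  val[3] = ⊤
  val[4] = ⊤
  val[5] = +

+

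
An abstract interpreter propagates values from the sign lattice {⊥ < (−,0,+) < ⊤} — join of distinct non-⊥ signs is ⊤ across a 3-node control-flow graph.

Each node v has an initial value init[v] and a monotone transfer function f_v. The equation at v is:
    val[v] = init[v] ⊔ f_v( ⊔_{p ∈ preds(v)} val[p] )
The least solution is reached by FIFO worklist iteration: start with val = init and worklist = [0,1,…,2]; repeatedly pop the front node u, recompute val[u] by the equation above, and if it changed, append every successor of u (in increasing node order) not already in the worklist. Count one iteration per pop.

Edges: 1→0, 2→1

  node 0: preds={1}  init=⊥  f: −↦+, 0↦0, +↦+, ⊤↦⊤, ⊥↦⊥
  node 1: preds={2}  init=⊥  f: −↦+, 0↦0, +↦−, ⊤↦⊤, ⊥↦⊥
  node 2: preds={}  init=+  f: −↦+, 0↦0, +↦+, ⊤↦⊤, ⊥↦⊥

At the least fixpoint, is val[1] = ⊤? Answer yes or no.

Worklist (4 pops):
  #1 pop 0: in=⊥ → ⊥ (no change)
  #2 pop 1: in=+ → − (was ⊥); enqueue [0]
  #3 pop 2: in=⊥ → + (no change)
  #4 pop 0: in=− → + (was ⊥); enqueue []

Fixpoint:
  val[0] = +
  val[1] = −
  val[2] = +

no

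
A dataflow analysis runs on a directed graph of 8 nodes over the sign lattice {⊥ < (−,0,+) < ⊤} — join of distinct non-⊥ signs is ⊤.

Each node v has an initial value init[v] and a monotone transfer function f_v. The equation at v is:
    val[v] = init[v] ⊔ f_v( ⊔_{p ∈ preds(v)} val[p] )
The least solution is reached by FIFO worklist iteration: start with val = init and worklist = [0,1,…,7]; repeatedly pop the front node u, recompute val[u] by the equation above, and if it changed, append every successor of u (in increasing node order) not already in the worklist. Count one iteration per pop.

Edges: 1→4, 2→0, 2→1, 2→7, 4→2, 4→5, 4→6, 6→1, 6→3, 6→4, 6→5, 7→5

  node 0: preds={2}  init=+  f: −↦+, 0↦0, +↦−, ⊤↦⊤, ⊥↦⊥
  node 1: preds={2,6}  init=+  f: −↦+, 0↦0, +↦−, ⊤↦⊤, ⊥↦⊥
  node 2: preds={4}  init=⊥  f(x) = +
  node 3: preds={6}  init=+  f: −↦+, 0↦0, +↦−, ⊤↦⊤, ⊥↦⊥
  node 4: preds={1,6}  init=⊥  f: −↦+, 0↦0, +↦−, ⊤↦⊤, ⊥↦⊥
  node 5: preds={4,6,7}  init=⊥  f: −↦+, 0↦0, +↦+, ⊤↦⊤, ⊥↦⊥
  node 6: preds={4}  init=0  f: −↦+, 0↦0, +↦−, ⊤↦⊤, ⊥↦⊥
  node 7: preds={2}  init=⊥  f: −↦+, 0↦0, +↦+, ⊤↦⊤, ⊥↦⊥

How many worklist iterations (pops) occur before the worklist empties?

Trace (14 dequeues):
  [1] u=0 | in ⊥ | out + | ==
  [2] u=1 | in 0 | out ⊤ | prev + | push {}
  [3] u=2 | in ⊥ | out + | prev ⊥ | push {0,1}
  [4] u=3 | in 0 | out ⊤ | prev + | push {}
  [5] u=4 | in ⊤ | out ⊤ | prev ⊥ | push {2}
  [6] u=5 | in ⊤ | out ⊤ | prev ⊥ | push {}
  [7] u=6 | in ⊤ | out ⊤ | prev 0 | push {3,4,5}
  [8] u=7 | in + | out + | prev ⊥ | push {}
  [9] u=0 | in + | out ⊤ | prev + | push {}
  [10] u=1 | in ⊤ | out ⊤ | ==
  [11] u=2 | in ⊤ | out + | ==
  [12] u=3 | in ⊤ | out ⊤ | ==
  [13] u=4 | in ⊤ | out ⊤ | ==
  [14] u=5 | in ⊤ | out ⊤ | ==

Converged values:
  [0] ⊤
  [1] ⊤
  [2] +
  [3] ⊤
  [4] ⊤
  [5] ⊤
  [6] ⊤
  [7] +

14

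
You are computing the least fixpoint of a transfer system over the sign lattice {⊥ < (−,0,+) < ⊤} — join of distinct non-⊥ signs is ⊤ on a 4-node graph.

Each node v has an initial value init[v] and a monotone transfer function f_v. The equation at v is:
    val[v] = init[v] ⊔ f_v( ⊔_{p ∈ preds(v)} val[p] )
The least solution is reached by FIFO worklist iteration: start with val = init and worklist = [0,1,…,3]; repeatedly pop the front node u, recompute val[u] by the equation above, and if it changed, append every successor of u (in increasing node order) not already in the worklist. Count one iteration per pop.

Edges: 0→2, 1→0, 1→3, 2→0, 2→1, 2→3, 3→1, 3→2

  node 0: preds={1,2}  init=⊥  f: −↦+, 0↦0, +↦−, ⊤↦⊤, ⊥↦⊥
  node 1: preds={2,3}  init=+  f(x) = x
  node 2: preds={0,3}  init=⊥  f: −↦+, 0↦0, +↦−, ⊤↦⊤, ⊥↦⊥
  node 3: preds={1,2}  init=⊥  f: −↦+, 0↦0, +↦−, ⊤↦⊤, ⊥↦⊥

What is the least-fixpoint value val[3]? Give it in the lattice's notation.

Trace (13 dequeues):
  [1] u=0 | in + | out − | prev ⊥ | push {}
  [2] u=1 | in ⊥ | out + | ==
  [3] u=2 | in − | out + | prev ⊥ | push {0,1}
  [4] u=3 | in + | out − | prev ⊥ | push {2}
  [5] u=0 | in + | out − | ==
  [6] u=1 | in ⊤ | out ⊤ | prev + | push {0,3}
  [7] u=2 | in − | out + | ==
  [8] u=0 | in ⊤ | out ⊤ | prev − | push {2}
  [9] u=3 | in ⊤ | out ⊤ | prev − | push {1}
  [10] u=2 | in ⊤ | out ⊤ | prev + | push {0,3}
  [11] u=1 | in ⊤ | out ⊤ | ==
  [12] u=0 | in ⊤ | out ⊤ | ==
  [13] u=3 | in ⊤ | out ⊤ | ==

Converged values:
  [0] ⊤
  [1] ⊤
  [2] ⊤
  [3] ⊤

⊤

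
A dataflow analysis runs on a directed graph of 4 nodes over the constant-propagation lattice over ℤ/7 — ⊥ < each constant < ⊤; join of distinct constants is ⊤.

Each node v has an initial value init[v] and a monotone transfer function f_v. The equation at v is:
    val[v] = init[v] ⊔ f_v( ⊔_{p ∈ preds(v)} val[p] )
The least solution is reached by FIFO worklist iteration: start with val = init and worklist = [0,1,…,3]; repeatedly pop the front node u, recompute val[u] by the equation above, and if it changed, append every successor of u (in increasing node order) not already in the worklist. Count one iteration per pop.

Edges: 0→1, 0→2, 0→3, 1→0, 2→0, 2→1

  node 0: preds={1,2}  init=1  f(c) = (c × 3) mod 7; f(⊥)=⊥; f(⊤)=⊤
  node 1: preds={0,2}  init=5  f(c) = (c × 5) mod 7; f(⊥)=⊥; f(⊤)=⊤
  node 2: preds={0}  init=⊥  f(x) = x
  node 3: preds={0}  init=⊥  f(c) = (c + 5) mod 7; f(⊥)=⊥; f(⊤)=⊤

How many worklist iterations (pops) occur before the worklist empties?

Trace (10 dequeues):
  [1] u=0 | in 5 | out 1 | ==
  [2] u=1 | in 1 | out 5 | ==
  [3] u=2 | in 1 | out 1 | prev ⊥ | push {0,1}
  [4] u=3 | in 1 | out 6 | prev ⊥ | push {}
  [5] u=0 | in ⊤ | out ⊤ | prev 1 | push {2,3}
  [6] u=1 | in ⊤ | out ⊤ | prev 5 | push {0}
  [7] u=2 | in ⊤ | out ⊤ | prev 1 | push {1}
  [8] u=3 | in ⊤ | out ⊤ | prev 6 | push {}
  [9] u=0 | in ⊤ | out ⊤ | ==
  [10] u=1 | in ⊤ | out ⊤ | ==

Converged values:
  [0] ⊤
  [1] ⊤
  [2] ⊤
  [3] ⊤

10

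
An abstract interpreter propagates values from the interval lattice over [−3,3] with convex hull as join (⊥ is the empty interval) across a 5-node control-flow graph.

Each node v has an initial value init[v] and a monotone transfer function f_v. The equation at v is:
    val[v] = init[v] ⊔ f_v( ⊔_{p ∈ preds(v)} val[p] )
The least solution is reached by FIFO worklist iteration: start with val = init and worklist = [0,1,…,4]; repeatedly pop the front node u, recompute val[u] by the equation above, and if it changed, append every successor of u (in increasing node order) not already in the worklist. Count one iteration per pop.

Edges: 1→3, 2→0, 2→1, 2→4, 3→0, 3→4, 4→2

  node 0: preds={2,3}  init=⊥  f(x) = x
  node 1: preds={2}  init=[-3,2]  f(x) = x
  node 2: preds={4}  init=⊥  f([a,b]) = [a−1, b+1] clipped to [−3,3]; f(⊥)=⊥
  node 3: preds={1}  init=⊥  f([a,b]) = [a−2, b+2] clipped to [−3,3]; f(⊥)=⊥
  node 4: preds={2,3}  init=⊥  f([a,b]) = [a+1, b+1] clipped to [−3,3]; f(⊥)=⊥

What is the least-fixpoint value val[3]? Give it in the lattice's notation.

Trace (11 dequeues):
  [1] u=0 | in ⊥ | out ⊥ | ==
  [2] u=1 | in ⊥ | out [-3,2] | ==
  [3] u=2 | in ⊥ | out ⊥ | ==
  [4] u=3 | in [-3,2] | out [-3,3] | prev ⊥ | push {0}
  [5] u=4 | in [-3,3] | out [-2,3] | prev ⊥ | push {2}
  [6] u=0 | in [-3,3] | out [-3,3] | prev ⊥ | push {}
  [7] u=2 | in [-2,3] | out [-3,3] | prev ⊥ | push {0,1,4}
  [8] u=0 | in [-3,3] | out [-3,3] | ==
  [9] u=1 | in [-3,3] | out [-3,3] | prev [-3,2] | push {3}
  [10] u=4 | in [-3,3] | out [-2,3] | ==
  [11] u=3 | in [-3,3] | out [-3,3] | ==

Converged values:
  [0] [-3,3]
  [1] [-3,3]
  [2] [-3,3]
  [3] [-3,3]
  [4] [-2,3]

[-3,3]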